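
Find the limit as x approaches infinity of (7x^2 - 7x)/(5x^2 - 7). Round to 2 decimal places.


For limits at infinity with equal-degree polynomials,
we compare leading coefficients.
Numerator leading term: 7x^2
Denominator leading term: 5x^2
Divide both by x^2:
lim = (7 - 7/x) / (5 - 7/x^2)
As x -> infinity, the 1/x and 1/x^2 terms vanish:
= 7/5 = 1.40

1.40


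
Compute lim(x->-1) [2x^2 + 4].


Since polynomials are continuous, we use direct substitution.
lim(x->-1) of 2x^2 + 4
= 2 * (-1)^2 + 0 * (-1) + 4
= 2 + 0 + 4
= 6

6


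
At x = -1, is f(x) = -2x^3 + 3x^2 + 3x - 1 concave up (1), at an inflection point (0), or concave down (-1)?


Concavity is determined by the sign of f''(x).
f(x) = -2x^3 + 3x^2 + 3x - 1
f'(x) = -6x^2 + 6x + 3
f''(x) = -12x + 6
f''(-1) = -12 * (-1) + 6
= 12 + 6
= 18
Since f''(-1) > 0, the function is concave up (1)

1


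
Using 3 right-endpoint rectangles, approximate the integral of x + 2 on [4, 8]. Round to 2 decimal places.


Right Riemann sum uses right endpoints of each subinterval.
Interval: [4, 8], n = 3
dx = (8 - 4) / 3 = 4/3
Right endpoints: [16/3, 20/3, 8]
f values: [22/3, 26/3, 10]
Sum = dx * (sum of f values)
= 4/3 * 26
= 104/3 ≈ 34.67

34.67


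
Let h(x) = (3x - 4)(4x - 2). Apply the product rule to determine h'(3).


Let u(x) = 3x - 4 and v(x) = 4x - 2
u'(x) = 3
v'(x) = 4
Product rule: h'(x) = u'(x)*v(x) + u(x)*v'(x)
= 3 * (4x - 2) + (3x - 4) * 4
At x = 3:
u(3) = 3 * 3 - 4 = 5
v(3) = 4 * 3 - 2 = 10
h'(3) = 3 * 10 + 5 * 4
= 30 + 20
= 50

50


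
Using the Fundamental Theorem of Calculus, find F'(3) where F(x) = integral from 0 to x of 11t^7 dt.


By the Fundamental Theorem of Calculus (Part 1):
If F(x) = integral from 0 to x of f(t) dt, then F'(x) = f(x)
Here f(t) = 11t^7
So F'(x) = 11x^7
Evaluate at x = 3:
F'(3) = 11 * 3^7
= 11 * 2187
= 24057

24057


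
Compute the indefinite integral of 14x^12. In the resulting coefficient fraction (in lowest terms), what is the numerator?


Apply the power rule for integration:
integral of ax^n dx = a/(n+1) * x^(n+1) + C
integral of 14x^12 dx
= 14/13 * x^13 + C
The coefficient in lowest terms is 14/13, and its numerator is 14

14


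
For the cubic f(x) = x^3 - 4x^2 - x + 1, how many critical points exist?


Find where f'(x) = 0:
f(x) = x^3 - 4x^2 - x + 1
f'(x) = 3x^2 - 8x - 1
This is a quadratic in x. Use the discriminant to count real roots.
Discriminant = (-8)^2 - 4 * 3 * (-1)
= 64 - (-12)
= 76
Since discriminant > 0, f'(x) = 0 has 2 real solutions.
Number of critical points: 2

2


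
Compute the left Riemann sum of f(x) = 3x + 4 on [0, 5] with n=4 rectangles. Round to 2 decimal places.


Left Riemann sum uses left endpoints of each subinterval.
Interval: [0, 5], n = 4
dx = (5 - 0) / 4 = 5/4
Left endpoints: [0, 5/4, 5/2, 15/4]
f values: [4, 31/4, 23/2, 61/4]
Sum = dx * (sum of f values)
= 5/4 * 77/2
= 385/8 ≈ 48.13

48.13


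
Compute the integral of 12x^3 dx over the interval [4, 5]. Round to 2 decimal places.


Find the antiderivative of 12x^3:
F(x) = 12/4 * x^4
Apply the Fundamental Theorem of Calculus:
F(5) - F(4)
= 12/4 * 5^4 - 12/4 * 4^4
= 12/4 * (625 - 256)
= 12/4 * 369
= 1107 = 1107.00

1107.00


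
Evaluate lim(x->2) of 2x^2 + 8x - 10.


Since polynomials are continuous, we use direct substitution.
lim(x->2) of 2x^2 + 8x - 10
= 2 * 2^2 + 8 * 2 - 10
= 8 + 16 - 10
= 14

14


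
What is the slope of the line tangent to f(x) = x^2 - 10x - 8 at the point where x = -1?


The slope of the tangent line equals f'(x) at the point.
f(x) = x^2 - 10x - 8
f'(x) = 2x - 10
At x = -1:
f'(-1) = 2 * (-1) - 10
= -2 - 10
= -12

-12


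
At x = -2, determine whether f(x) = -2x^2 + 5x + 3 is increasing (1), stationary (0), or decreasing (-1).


Compute f'(x) to determine behavior:
f'(x) = -4x + 5
f'(-2) = -4 * (-2) + 5
= 8 + 5
= 13
Since f'(-2) > 0, the function is increasing (1)

1


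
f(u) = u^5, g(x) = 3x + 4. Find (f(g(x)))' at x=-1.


Using the chain rule: (f(g(x)))' = f'(g(x)) * g'(x)
First, find g(-1):
g(-1) = 3 * (-1) + 4 = 1
Next, f'(u) = 5u^4
And g'(x) = 3
So f'(g(-1)) * g'(-1)
= 5 * 1^4 * 3
= 5 * 1 * 3
= 15

15


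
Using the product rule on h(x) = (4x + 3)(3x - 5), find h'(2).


Let u(x) = 4x + 3 and v(x) = 3x - 5
u'(x) = 4
v'(x) = 3
Product rule: h'(x) = u'(x)*v(x) + u(x)*v'(x)
= 4 * (3x - 5) + (4x + 3) * 3
At x = 2:
u(2) = 4 * 2 + 3 = 11
v(2) = 3 * 2 - 5 = 1
h'(2) = 4 * 1 + 11 * 3
= 4 + 33
= 37

37


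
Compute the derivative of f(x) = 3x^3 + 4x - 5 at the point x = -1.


Differentiate f(x) = 3x^3 + 4x - 5 term by term:
f'(x) = 9x^2 + 4
Substitute x = -1:
f'(-1) = 9 * (-1)^2 + 0 * (-1) + 4
= 9 + 0 + 4
= 13

13


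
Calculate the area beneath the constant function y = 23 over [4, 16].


The area under a constant function y = 23 is a rectangle.
Width = 16 - 4 = 12
Height = 23
Area = width * height
= 12 * 23
= 276

276


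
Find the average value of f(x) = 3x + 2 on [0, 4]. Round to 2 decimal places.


Average value = 1/(b-a) * integral from a to b of f(x) dx
First compute the integral of 3x + 2:
F(x) = (3/2)x^2 + 2x
F(4) = 3/2 * 16 + 2 * 4 = 32
F(0) = 3/2 * 0 + 2 * 0 = 0
Integral = 32 - 0 = 32
Average = 32 / (4 - 0) = 32 / 4
= 8 = 8.00

8.00


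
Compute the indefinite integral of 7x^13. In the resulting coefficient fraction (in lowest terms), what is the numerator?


Apply the power rule for integration:
integral of ax^n dx = a/(n+1) * x^(n+1) + C
integral of 7x^13 dx
= 7/14 * x^14 + C
= 1/2 * x^14 + C
The coefficient in lowest terms is 1/2, and its numerator is 1

1


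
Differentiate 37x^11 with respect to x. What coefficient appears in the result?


We apply the power rule: d/dx [ax^n] = a*n * x^(n-1)
d/dx [37x^11]
= 37 * 11 * x^(11-1)
= 407x^10
The coefficient is 407

407


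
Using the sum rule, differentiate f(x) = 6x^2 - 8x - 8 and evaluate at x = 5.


Differentiate term by term using power and sum rules:
f(x) = 6x^2 - 8x - 8
f'(x) = 12x - 8
Substitute x = 5:
f'(5) = 12 * 5 - 8
= 60 - 8
= 52

52


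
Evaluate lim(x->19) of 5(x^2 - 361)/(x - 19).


Direct substitution gives 0/0, so we factor the numerator.
Factor: 5(x^2 - 361) = 5 * (x - 19)(x + 19)
Cancel the common factor (x - 19):
5(x^2 - 361)/(x - 19) = 5 * (x + 19)
Now substitute x = 19:
= 5 * (19 + 19) = 190

190


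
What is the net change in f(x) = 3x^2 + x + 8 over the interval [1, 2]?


Net change = f(b) - f(a)
f(x) = 3x^2 + x + 8
Compute f(2):
f(2) = 3 * 2^2 + 1 * 2 + 8
= 12 + 2 + 8
= 22
Compute f(1):
f(1) = 3 * 1^2 + 1 * 1 + 8
= 3 + 1 + 8
= 12
Net change = 22 - 12 = 10

10


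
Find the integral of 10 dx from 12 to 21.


The integral of a constant k over [a, b] equals k * (b - a).
integral from 12 to 21 of 10 dx
= 10 * (21 - 12)
= 10 * 9
= 90

90


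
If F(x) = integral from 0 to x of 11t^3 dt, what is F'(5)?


By the Fundamental Theorem of Calculus (Part 1):
If F(x) = integral from 0 to x of f(t) dt, then F'(x) = f(x)
Here f(t) = 11t^3
So F'(x) = 11x^3
Evaluate at x = 5:
F'(5) = 11 * 5^3
= 11 * 125
= 1375

1375


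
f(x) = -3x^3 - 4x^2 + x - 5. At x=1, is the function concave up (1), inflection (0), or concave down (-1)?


Concavity is determined by the sign of f''(x).
f(x) = -3x^3 - 4x^2 + x - 5
f'(x) = -9x^2 - 8x + 1
f''(x) = -18x - 8
f''(1) = -18 * 1 - 8
= -18 - 8
= -26
Since f''(1) < 0, the function is concave down (-1)

-1


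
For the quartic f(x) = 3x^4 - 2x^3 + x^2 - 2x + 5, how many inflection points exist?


Inflection points occur where f''(x) = 0 and concavity changes.
f(x) = 3x^4 - 2x^3 + x^2 - 2x + 5
f'(x) = 12x^3 - 6x^2 + 2x - 2
f''(x) = 36x^2 - 12x + 2
This is a quadratic in x. Use the discriminant to count real roots.
Discriminant = (-12)^2 - 4 * 36 * 2
= 144 - 288
= -144
Since discriminant < 0, f''(x) = 0 has no real solutions.
Number of inflection points: 0

0


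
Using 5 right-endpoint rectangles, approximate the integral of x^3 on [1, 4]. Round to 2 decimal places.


Right Riemann sum uses right endpoints of each subinterval.
Interval: [1, 4], n = 5
dx = (4 - 1) / 5 = 3/5
Right endpoints: [8/5, 11/5, 14/5, 17/5, 4]
f values: [512/125, 1331/125, 2744/125, 4913/125, 64]
Sum = dx * (sum of f values)
= 3/5 * 140
= 84 = 84.00

84.00


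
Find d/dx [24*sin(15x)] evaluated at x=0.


Apply the chain rule to differentiate 24*sin(15x):
d/dx [24*sin(15x)]
= 24 * cos(15x) * d/dx(15x)
= 24 * 15 * cos(15x)
= 360 * cos(15x)
Evaluate at x = 0:
= 360 * cos(0)
= 360 * 1
= 360

360


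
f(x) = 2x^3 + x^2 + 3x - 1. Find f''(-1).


First derivative:
f'(x) = 6x^2 + 2x + 3
Second derivative:
f''(x) = 12x + 2
Substitute x = -1:
f''(-1) = 12 * (-1) + 2
= -12 + 2
= -10

-10


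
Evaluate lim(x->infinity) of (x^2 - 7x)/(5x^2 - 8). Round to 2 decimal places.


For limits at infinity with equal-degree polynomials,
we compare leading coefficients.
Numerator leading term: x^2
Denominator leading term: 5x^2
Divide both by x^2:
lim = (1 - 7/x) / (5 - 8/x^2)
As x -> infinity, the 1/x and 1/x^2 terms vanish:
= 1/5 = 0.20

0.20


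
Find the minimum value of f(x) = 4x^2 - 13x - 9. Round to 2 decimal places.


For a quadratic f(x) = ax^2 + bx + c with a > 0, the minimum is at the vertex.
Vertex x-coordinate: x = -b/(2a)
x = -(-13) / (2 * 4)
x = 13/8
Substitute back to find the minimum value:
f(13/8) = 4 * (13/8)^2 - 13 * (13/8) - 9
= 169/16 - 169/8 - 9
= -313/16 ≈ -19.56

-19.56


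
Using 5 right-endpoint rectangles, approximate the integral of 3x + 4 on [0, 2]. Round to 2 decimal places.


Right Riemann sum uses right endpoints of each subinterval.
Interval: [0, 2], n = 5
dx = (2 - 0) / 5 = 2/5
Right endpoints: [2/5, 4/5, 6/5, 8/5, 2]
f values: [26/5, 32/5, 38/5, 44/5, 10]
Sum = dx * (sum of f values)
= 2/5 * 38
= 76/5 = 15.20

15.20


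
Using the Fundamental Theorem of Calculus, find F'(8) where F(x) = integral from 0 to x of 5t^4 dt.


By the Fundamental Theorem of Calculus (Part 1):
If F(x) = integral from 0 to x of f(t) dt, then F'(x) = f(x)
Here f(t) = 5t^4
So F'(x) = 5x^4
Evaluate at x = 8:
F'(8) = 5 * 8^4
= 5 * 4096
= 20480

20480


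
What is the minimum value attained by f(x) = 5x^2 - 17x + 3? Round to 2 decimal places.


For a quadratic f(x) = ax^2 + bx + c with a > 0, the minimum is at the vertex.
Vertex x-coordinate: x = -b/(2a)
x = -(-17) / (2 * 5)
x = 17/10
Substitute back to find the minimum value:
f(17/10) = 5 * (17/10)^2 - 17 * (17/10) + 3
= 289/20 - 289/10 + 3
= -229/20 = -11.45

-11.45


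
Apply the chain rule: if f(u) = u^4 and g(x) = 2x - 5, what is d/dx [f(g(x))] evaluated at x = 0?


Using the chain rule: (f(g(x)))' = f'(g(x)) * g'(x)
First, find g(0):
g(0) = 2 * 0 - 5 = -5
Next, f'(u) = 4u^3
And g'(x) = 2
So f'(g(0)) * g'(0)
= 4 * (-5)^3 * 2
= 4 * (-125) * 2
= -1000

-1000


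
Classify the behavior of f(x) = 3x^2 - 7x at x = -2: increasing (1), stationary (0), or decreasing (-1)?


Compute f'(x) to determine behavior:
f'(x) = 6x - 7
f'(-2) = 6 * (-2) - 7
= -12 - 7
= -19
Since f'(-2) < 0, the function is decreasing (-1)

-1


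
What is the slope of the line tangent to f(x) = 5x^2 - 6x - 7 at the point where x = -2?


The slope of the tangent line equals f'(x) at the point.
f(x) = 5x^2 - 6x - 7
f'(x) = 10x - 6
At x = -2:
f'(-2) = 10 * (-2) - 6
= -20 - 6
= -26

-26


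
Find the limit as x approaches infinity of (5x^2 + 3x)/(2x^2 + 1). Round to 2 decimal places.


For limits at infinity with equal-degree polynomials,
we compare leading coefficients.
Numerator leading term: 5x^2
Denominator leading term: 2x^2
Divide both by x^2:
lim = (5 + 3/x) / (2 + 1/x^2)
As x -> infinity, the 1/x and 1/x^2 terms vanish:
= 5/2 = 2.50

2.50


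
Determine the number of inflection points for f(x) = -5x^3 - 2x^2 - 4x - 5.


Inflection points occur where f''(x) = 0 and concavity changes.
f(x) = -5x^3 - 2x^2 - 4x - 5
f'(x) = -15x^2 - 4x - 4
f''(x) = -30x - 4
Set f''(x) = 0:
-30x - 4 = 0
x = 4 / (-30) = -2/15
Since f''(x) is linear (degree 1), it changes sign at this point.
Therefore there is exactly 1 inflection point.

1


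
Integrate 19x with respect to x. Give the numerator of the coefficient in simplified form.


Apply the power rule for integration:
integral of ax^n dx = a/(n+1) * x^(n+1) + C
integral of 19x dx
= 19/2 * x^2 + C
The coefficient in lowest terms is 19/2, and its numerator is 19

19


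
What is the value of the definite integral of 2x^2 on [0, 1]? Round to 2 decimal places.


Find the antiderivative of 2x^2:
F(x) = 2/3 * x^3
Apply the Fundamental Theorem of Calculus:
F(1) - F(0)
= 2/3 * 1^3 - 2/3 * 0^3
= 2/3 * (1 - 0)
= 2/3 * 1
= 2/3 ≈ 0.67

0.67


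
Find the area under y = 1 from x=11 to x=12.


The area under a constant function y = 1 is a rectangle.
Width = 12 - 11 = 1
Height = 1
Area = width * height
= 1 * 1
= 1

1


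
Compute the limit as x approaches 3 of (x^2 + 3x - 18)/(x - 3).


Direct substitution gives 0/0, so we factor the numerator.
Factor: (x^2 + 3x - 18) = (x - 3)(x + 6)
Cancel the common factor (x - 3):
(x^2 + 3x - 18)/(x - 3) = (x + 6)
Now substitute x = 3:
= (3) - (-6) = 9

9


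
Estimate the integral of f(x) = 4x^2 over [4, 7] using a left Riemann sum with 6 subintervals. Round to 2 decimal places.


Left Riemann sum uses left endpoints of each subinterval.
Interval: [4, 7], n = 6
dx = (7 - 4) / 6 = 1/2
Left endpoints: [4, 9/2, 5, 11/2, 6, 13/2]
f values: [64, 81, 100, 121, 144, 169]
Sum = dx * (sum of f values)
= 1/2 * 679
= 679/2 = 339.50

339.50


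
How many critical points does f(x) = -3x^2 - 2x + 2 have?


Find where f'(x) = 0:
f'(x) = -6x - 2
Set f'(x) = 0:
-6x - 2 = 0
x = 2 / (-6) = -1/3
This is a linear equation in x, so there is exactly one solution.
Number of critical points: 1

1


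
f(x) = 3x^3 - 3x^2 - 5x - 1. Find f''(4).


First derivative:
f'(x) = 9x^2 - 6x - 5
Second derivative:
f''(x) = 18x - 6
Substitute x = 4:
f''(4) = 18 * 4 - 6
= 72 - 6
= 66

66


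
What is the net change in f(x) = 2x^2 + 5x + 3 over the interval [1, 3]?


Net change = f(b) - f(a)
f(x) = 2x^2 + 5x + 3
Compute f(3):
f(3) = 2 * 3^2 + 5 * 3 + 3
= 18 + 15 + 3
= 36
Compute f(1):
f(1) = 2 * 1^2 + 5 * 1 + 3
= 2 + 5 + 3
= 10
Net change = 36 - 10 = 26

26


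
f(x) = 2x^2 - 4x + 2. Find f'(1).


Differentiate term by term using power and sum rules:
f(x) = 2x^2 - 4x + 2
f'(x) = 4x - 4
Substitute x = 1:
f'(1) = 4 * 1 - 4
= 4 - 4
= 0

0


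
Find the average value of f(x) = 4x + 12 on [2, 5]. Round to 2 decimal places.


Average value = 1/(b-a) * integral from a to b of f(x) dx
First compute the integral of 4x + 12:
F(x) = 2x^2 + 12x
F(5) = 2 * 25 + 12 * 5 = 110
F(2) = 2 * 4 + 12 * 2 = 32
Integral = 110 - 32 = 78
Average = 78 / (5 - 2) = 78 / 3
= 26 = 26.00

26.00


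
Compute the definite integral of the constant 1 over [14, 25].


The integral of a constant k over [a, b] equals k * (b - a).
integral from 14 to 25 of 1 dx
= 1 * (25 - 14)
= 1 * 11
= 11

11


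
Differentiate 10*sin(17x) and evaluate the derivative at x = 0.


Apply the chain rule to differentiate 10*sin(17x):
d/dx [10*sin(17x)]
= 10 * cos(17x) * d/dx(17x)
= 10 * 17 * cos(17x)
= 170 * cos(17x)
Evaluate at x = 0:
= 170 * cos(0)
= 170 * 1
= 170

170


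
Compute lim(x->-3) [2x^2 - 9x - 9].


Since polynomials are continuous, we use direct substitution.
lim(x->-3) of 2x^2 - 9x - 9
= 2 * (-3)^2 - 9 * (-3) - 9
= 18 + 27 - 9
= 36

36


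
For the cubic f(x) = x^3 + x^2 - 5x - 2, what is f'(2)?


Differentiate f(x) = x^3 + x^2 - 5x - 2 term by term:
f'(x) = 3x^2 + 2x - 5
Substitute x = 2:
f'(2) = 3 * 2^2 + 2 * 2 - 5
= 12 + 4 - 5
= 11

11


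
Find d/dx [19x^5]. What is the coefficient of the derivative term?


We apply the power rule: d/dx [ax^n] = a*n * x^(n-1)
d/dx [19x^5]
= 19 * 5 * x^(5-1)
= 95x^4
The coefficient is 95

95


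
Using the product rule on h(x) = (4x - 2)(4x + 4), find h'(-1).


Let u(x) = 4x - 2 and v(x) = 4x + 4
u'(x) = 4
v'(x) = 4
Product rule: h'(x) = u'(x)*v(x) + u(x)*v'(x)
= 4 * (4x + 4) + (4x - 2) * 4
At x = -1:
u(-1) = 4 * (-1) - 2 = -6
v(-1) = 4 * (-1) + 4 = 0
h'(-1) = 4 * 0 + (-6) * 4
= 0 - 24
= -24

-24


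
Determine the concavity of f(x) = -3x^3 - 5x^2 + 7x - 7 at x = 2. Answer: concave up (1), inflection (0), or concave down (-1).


Concavity is determined by the sign of f''(x).
f(x) = -3x^3 - 5x^2 + 7x - 7
f'(x) = -9x^2 - 10x + 7
f''(x) = -18x - 10
f''(2) = -18 * 2 - 10
= -36 - 10
= -46
Since f''(2) < 0, the function is concave down (-1)

-1


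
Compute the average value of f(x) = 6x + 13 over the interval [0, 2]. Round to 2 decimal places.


Average value = 1/(b-a) * integral from a to b of f(x) dx
First compute the integral of 6x + 13:
F(x) = 3x^2 + 13x
F(2) = 3 * 4 + 13 * 2 = 38
F(0) = 3 * 0 + 13 * 0 = 0
Integral = 38 - 0 = 38
Average = 38 / (2 - 0) = 38 / 2
= 19 = 19.00

19.00


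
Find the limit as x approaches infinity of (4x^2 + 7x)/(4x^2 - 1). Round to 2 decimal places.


For limits at infinity with equal-degree polynomials,
we compare leading coefficients.
Numerator leading term: 4x^2
Denominator leading term: 4x^2
Divide both by x^2:
lim = (4 + 7/x) / (4 - 1/x^2)
As x -> infinity, the 1/x and 1/x^2 terms vanish:
= 4/4 = 1 = 1.00

1.00


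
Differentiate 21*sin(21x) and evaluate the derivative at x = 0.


Apply the chain rule to differentiate 21*sin(21x):
d/dx [21*sin(21x)]
= 21 * cos(21x) * d/dx(21x)
= 21 * 21 * cos(21x)
= 441 * cos(21x)
Evaluate at x = 0:
= 441 * cos(0)
= 441 * 1
= 441

441


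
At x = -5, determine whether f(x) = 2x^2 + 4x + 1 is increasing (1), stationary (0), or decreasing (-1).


Compute f'(x) to determine behavior:
f'(x) = 4x + 4
f'(-5) = 4 * (-5) + 4
= -20 + 4
= -16
Since f'(-5) < 0, the function is decreasing (-1)

-1


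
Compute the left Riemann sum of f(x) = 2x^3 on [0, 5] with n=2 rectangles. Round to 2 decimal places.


Left Riemann sum uses left endpoints of each subinterval.
Interval: [0, 5], n = 2
dx = (5 - 0) / 2 = 5/2
Left endpoints: [0, 5/2]
f values: [0, 125/4]
Sum = dx * (sum of f values)
= 5/2 * 125/4
= 625/8 ≈ 78.13

78.13


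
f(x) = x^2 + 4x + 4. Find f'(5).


Differentiate term by term using power and sum rules:
f(x) = x^2 + 4x + 4
f'(x) = 2x + 4
Substitute x = 5:
f'(5) = 2 * 5 + 4
= 10 + 4
= 14

14


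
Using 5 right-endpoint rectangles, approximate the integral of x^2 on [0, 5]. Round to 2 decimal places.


Right Riemann sum uses right endpoints of each subinterval.
Interval: [0, 5], n = 5
dx = (5 - 0) / 5 = 1
Right endpoints: [1, 2, 3, 4, 5]
f values: [1, 4, 9, 16, 25]
Sum = dx * (sum of f values)
= 1 * 55
= 55 = 55.00

55.00


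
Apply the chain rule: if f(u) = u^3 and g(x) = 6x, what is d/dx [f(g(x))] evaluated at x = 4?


Using the chain rule: (f(g(x)))' = f'(g(x)) * g'(x)
First, find g(4):
g(4) = 6 * 4 + 0 = 24
Next, f'(u) = 3u^2
And g'(x) = 6
So f'(g(4)) * g'(4)
= 3 * 24^2 * 6
= 3 * 576 * 6
= 10368

10368


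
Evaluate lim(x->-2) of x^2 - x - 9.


Since polynomials are continuous, we use direct substitution.
lim(x->-2) of x^2 - x - 9
= 1 * (-2)^2 - 1 * (-2) - 9
= 4 + 2 - 9
= -3

-3


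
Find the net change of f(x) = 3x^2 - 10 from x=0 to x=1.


Net change = f(b) - f(a)
f(x) = 3x^2 - 10
Compute f(1):
f(1) = 3 * 1^2 + 0 * 1 - 10
= 3 + 0 - 10
= -7
Compute f(0):
f(0) = 3 * 0^2 + 0 * 0 - 10
= 0 + 0 - 10
= -10
Net change = -7 - (-10) = 3

3


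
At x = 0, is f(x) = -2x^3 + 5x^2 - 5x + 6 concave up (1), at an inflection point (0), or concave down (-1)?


Concavity is determined by the sign of f''(x).
f(x) = -2x^3 + 5x^2 - 5x + 6
f'(x) = -6x^2 + 10x - 5
f''(x) = -12x + 10
f''(0) = -12 * 0 + 10
= 0 + 10
= 10
Since f''(0) > 0, the function is concave up (1)

1


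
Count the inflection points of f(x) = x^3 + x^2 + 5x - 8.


Inflection points occur where f''(x) = 0 and concavity changes.
f(x) = x^3 + x^2 + 5x - 8
f'(x) = 3x^2 + 2x + 5
f''(x) = 6x + 2
Set f''(x) = 0:
6x + 2 = 0
x = -2 / 6 = -1/3
Since f''(x) is linear (degree 1), it changes sign at this point.
Therefore there is exactly 1 inflection point.

1


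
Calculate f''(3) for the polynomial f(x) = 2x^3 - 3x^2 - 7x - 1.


First derivative:
f'(x) = 6x^2 - 6x - 7
Second derivative:
f''(x) = 12x - 6
Substitute x = 3:
f''(3) = 12 * 3 - 6
= 36 - 6
= 30

30


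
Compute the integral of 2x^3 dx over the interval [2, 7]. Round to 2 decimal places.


Find the antiderivative of 2x^3:
F(x) = 2/4 * x^4
Apply the Fundamental Theorem of Calculus:
F(7) - F(2)
= 2/4 * 7^4 - 2/4 * 2^4
= 2/4 * (2401 - 16)
= 2/4 * 2385
= 2385/2 = 1192.50

1192.50


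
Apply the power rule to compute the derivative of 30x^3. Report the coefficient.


We apply the power rule: d/dx [ax^n] = a*n * x^(n-1)
d/dx [30x^3]
= 30 * 3 * x^(3-1)
= 90x^2
The coefficient is 90

90


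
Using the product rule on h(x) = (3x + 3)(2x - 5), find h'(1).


Let u(x) = 3x + 3 and v(x) = 2x - 5
u'(x) = 3
v'(x) = 2
Product rule: h'(x) = u'(x)*v(x) + u(x)*v'(x)
= 3 * (2x - 5) + (3x + 3) * 2
At x = 1:
u(1) = 3 * 1 + 3 = 6
v(1) = 2 * 1 - 5 = -3
h'(1) = 3 * (-3) + 6 * 2
= -9 + 12
= 3

3


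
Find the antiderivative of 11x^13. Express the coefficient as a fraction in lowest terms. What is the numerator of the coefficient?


Apply the power rule for integration:
integral of ax^n dx = a/(n+1) * x^(n+1) + C
integral of 11x^13 dx
= 11/14 * x^14 + C
The coefficient in lowest terms is 11/14, and its numerator is 11

11


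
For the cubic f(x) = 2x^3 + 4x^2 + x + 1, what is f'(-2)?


Differentiate f(x) = 2x^3 + 4x^2 + x + 1 term by term:
f'(x) = 6x^2 + 8x + 1
Substitute x = -2:
f'(-2) = 6 * (-2)^2 + 8 * (-2) + 1
= 24 - 16 + 1
= 9

9


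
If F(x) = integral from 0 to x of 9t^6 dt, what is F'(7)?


By the Fundamental Theorem of Calculus (Part 1):
If F(x) = integral from 0 to x of f(t) dt, then F'(x) = f(x)
Here f(t) = 9t^6
So F'(x) = 9x^6
Evaluate at x = 7:
F'(7) = 9 * 7^6
= 9 * 117649
= 1058841

1058841


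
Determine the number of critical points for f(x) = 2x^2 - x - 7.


Find where f'(x) = 0:
f'(x) = 4x - 1
Set f'(x) = 0:
4x - 1 = 0
x = 1 / 4 = 1/4
This is a linear equation in x, so there is exactly one solution.
Number of critical points: 1

1


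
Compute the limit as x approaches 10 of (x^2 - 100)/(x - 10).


Direct substitution gives 0/0, so we factor the numerator.
Factor: (x^2 - 100) = (x - 10)(x + 10)
Cancel the common factor (x - 10):
(x^2 - 100)/(x - 10) = (x + 10)
Now substitute x = 10:
= (10 + 10) = 20

20


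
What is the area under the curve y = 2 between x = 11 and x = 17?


The area under a constant function y = 2 is a rectangle.
Width = 17 - 11 = 6
Height = 2
Area = width * height
= 6 * 2
= 12

12


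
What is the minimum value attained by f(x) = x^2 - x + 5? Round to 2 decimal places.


For a quadratic f(x) = ax^2 + bx + c with a > 0, the minimum is at the vertex.
Vertex x-coordinate: x = -b/(2a)
x = -(-1) / (2 * 1)
x = 1/2
Substitute back to find the minimum value:
f(1/2) = 1 * (1/2)^2 - 1 * (1/2) + 5
= 1/4 - 1/2 + 5
= 19/4 = 4.75

4.75


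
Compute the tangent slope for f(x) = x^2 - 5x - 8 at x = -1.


The slope of the tangent line equals f'(x) at the point.
f(x) = x^2 - 5x - 8
f'(x) = 2x - 5
At x = -1:
f'(-1) = 2 * (-1) - 5
= -2 - 5
= -7

-7


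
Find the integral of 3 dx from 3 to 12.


The integral of a constant k over [a, b] equals k * (b - a).
integral from 3 to 12 of 3 dx
= 3 * (12 - 3)
= 3 * 9
= 27

27


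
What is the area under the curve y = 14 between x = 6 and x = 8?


The area under a constant function y = 14 is a rectangle.
Width = 8 - 6 = 2
Height = 14
Area = width * height
= 2 * 14
= 28

28


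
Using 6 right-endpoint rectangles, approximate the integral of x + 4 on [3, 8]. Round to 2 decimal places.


Right Riemann sum uses right endpoints of each subinterval.
Interval: [3, 8], n = 6
dx = (8 - 3) / 6 = 5/6
Right endpoints: [23/6, 14/3, 11/2, 19/3, 43/6, 8]
f values: [47/6, 26/3, 19/2, 31/3, 67/6, 12]
Sum = dx * (sum of f values)
= 5/6 * 119/2
= 595/12 ≈ 49.58

49.58


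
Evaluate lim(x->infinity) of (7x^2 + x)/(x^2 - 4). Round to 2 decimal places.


For limits at infinity with equal-degree polynomials,
we compare leading coefficients.
Numerator leading term: 7x^2
Denominator leading term: x^2
Divide both by x^2:
lim = (7 + 1/x) / (1 - 4/x^2)
As x -> infinity, the 1/x and 1/x^2 terms vanish:
= 7/1 = 7 = 7.00

7.00


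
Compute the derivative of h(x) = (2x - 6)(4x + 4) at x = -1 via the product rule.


Let u(x) = 2x - 6 and v(x) = 4x + 4
u'(x) = 2
v'(x) = 4
Product rule: h'(x) = u'(x)*v(x) + u(x)*v'(x)
= 2 * (4x + 4) + (2x - 6) * 4
At x = -1:
u(-1) = 2 * (-1) - 6 = -8
v(-1) = 4 * (-1) + 4 = 0
h'(-1) = 2 * 0 + (-8) * 4
= 0 - 32
= -32

-32


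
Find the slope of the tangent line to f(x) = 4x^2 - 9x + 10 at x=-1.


The slope of the tangent line equals f'(x) at the point.
f(x) = 4x^2 - 9x + 10
f'(x) = 8x - 9
At x = -1:
f'(-1) = 8 * (-1) - 9
= -8 - 9
= -17

-17


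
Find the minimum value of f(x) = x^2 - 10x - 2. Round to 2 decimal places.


For a quadratic f(x) = ax^2 + bx + c with a > 0, the minimum is at the vertex.
Vertex x-coordinate: x = -b/(2a)
x = -(-10) / (2 * 1)
x = 10/2 = 5
Substitute back to find the minimum value:
f(5) = 1 * 5^2 - 10 * 5 - 2
= 25 - 50 - 2
= -27 = -27.00

-27.00


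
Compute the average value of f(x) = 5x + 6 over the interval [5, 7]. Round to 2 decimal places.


Average value = 1/(b-a) * integral from a to b of f(x) dx
First compute the integral of 5x + 6:
F(x) = (5/2)x^2 + 6x
F(7) = 5/2 * 49 + 6 * 7 = 329/2
F(5) = 5/2 * 25 + 6 * 5 = 185/2
Integral = 329/2 - 185/2 = 72
Average = 72 / (7 - 5) = 72 / 2
= 36 = 36.00

36.00


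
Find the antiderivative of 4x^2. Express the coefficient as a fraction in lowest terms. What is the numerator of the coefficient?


Apply the power rule for integration:
integral of ax^n dx = a/(n+1) * x^(n+1) + C
integral of 4x^2 dx
= 4/3 * x^3 + C
The coefficient in lowest terms is 4/3, and its numerator is 4

4


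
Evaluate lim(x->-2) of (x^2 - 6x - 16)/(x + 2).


Direct substitution gives 0/0, so we factor the numerator.
Factor: (x^2 - 6x - 16) = (x + 2)(x - 8)
Cancel the common factor (x + 2):
(x^2 - 6x - 16)/(x + 2) = (x - 8)
Now substitute x = -2:
= (-2) - (8) = -10

-10


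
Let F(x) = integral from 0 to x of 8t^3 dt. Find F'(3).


By the Fundamental Theorem of Calculus (Part 1):
If F(x) = integral from 0 to x of f(t) dt, then F'(x) = f(x)
Here f(t) = 8t^3
So F'(x) = 8x^3
Evaluate at x = 3:
F'(3) = 8 * 3^3
= 8 * 27
= 216

216


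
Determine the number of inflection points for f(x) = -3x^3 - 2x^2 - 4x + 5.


Inflection points occur where f''(x) = 0 and concavity changes.
f(x) = -3x^3 - 2x^2 - 4x + 5
f'(x) = -9x^2 - 4x - 4
f''(x) = -18x - 4
Set f''(x) = 0:
-18x - 4 = 0
x = 4 / (-18) = -2/9
Since f''(x) is linear (degree 1), it changes sign at this point.
Therefore there is exactly 1 inflection point.

1


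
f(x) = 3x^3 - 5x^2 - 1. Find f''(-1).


First derivative:
f'(x) = 9x^2 - 10x
Second derivative:
f''(x) = 18x - 10
Substitute x = -1:
f''(-1) = 18 * (-1) - 10
= -18 - 10
= -28

-28


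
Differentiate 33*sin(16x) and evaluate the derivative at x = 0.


Apply the chain rule to differentiate 33*sin(16x):
d/dx [33*sin(16x)]
= 33 * cos(16x) * d/dx(16x)
= 33 * 16 * cos(16x)
= 528 * cos(16x)
Evaluate at x = 0:
= 528 * cos(0)
= 528 * 1
= 528

528


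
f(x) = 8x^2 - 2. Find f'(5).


Differentiate term by term using power and sum rules:
f(x) = 8x^2 - 2
f'(x) = 16x
Substitute x = 5:
f'(5) = 16 * 5 + 0
= 80 + 0
= 80

80


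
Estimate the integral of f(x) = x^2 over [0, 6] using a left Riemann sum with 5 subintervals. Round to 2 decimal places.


Left Riemann sum uses left endpoints of each subinterval.
Interval: [0, 6], n = 5
dx = (6 - 0) / 5 = 6/5
Left endpoints: [0, 6/5, 12/5, 18/5, 24/5]
f values: [0, 36/25, 144/25, 324/25, 576/25]
Sum = dx * (sum of f values)
= 6/5 * 216/5
= 1296/25 = 51.84

51.84


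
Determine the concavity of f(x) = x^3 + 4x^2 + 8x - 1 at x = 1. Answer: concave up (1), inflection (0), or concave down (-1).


Concavity is determined by the sign of f''(x).
f(x) = x^3 + 4x^2 + 8x - 1
f'(x) = 3x^2 + 8x + 8
f''(x) = 6x + 8
f''(1) = 6 * 1 + 8
= 6 + 8
= 14
Since f''(1) > 0, the function is concave up (1)

1


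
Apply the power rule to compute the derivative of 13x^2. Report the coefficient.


We apply the power rule: d/dx [ax^n] = a*n * x^(n-1)
d/dx [13x^2]
= 13 * 2 * x^(2-1)
= 26x
The coefficient is 26

26


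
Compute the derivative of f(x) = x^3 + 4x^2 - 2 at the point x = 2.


Differentiate f(x) = x^3 + 4x^2 - 2 term by term:
f'(x) = 3x^2 + 8x
Substitute x = 2:
f'(2) = 3 * 2^2 + 8 * 2 + 0
= 12 + 16 + 0
= 28

28


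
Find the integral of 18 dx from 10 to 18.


The integral of a constant k over [a, b] equals k * (b - a).
integral from 10 to 18 of 18 dx
= 18 * (18 - 10)
= 18 * 8
= 144

144


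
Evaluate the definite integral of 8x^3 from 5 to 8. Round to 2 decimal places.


Find the antiderivative of 8x^3:
F(x) = 8/4 * x^4
Apply the Fundamental Theorem of Calculus:
F(8) - F(5)
= 8/4 * 8^4 - 8/4 * 5^4
= 8/4 * (4096 - 625)
= 8/4 * 3471
= 6942 = 6942.00

6942.00


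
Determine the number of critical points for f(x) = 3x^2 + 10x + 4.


Find where f'(x) = 0:
f'(x) = 6x + 10
Set f'(x) = 0:
6x + 10 = 0
x = -10 / 6 = -5/3
This is a linear equation in x, so there is exactly one solution.
Number of critical points: 1

1


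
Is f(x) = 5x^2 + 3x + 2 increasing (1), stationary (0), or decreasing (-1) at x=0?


Compute f'(x) to determine behavior:
f'(x) = 10x + 3
f'(0) = 10 * 0 + 3
= 0 + 3
= 3
Since f'(0) > 0, the function is increasing (1)

1


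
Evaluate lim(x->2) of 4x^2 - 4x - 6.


Since polynomials are continuous, we use direct substitution.
lim(x->2) of 4x^2 - 4x - 6
= 4 * 2^2 - 4 * 2 - 6
= 16 - 8 - 6
= 2

2


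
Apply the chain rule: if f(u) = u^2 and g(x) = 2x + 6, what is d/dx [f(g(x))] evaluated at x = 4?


Using the chain rule: (f(g(x)))' = f'(g(x)) * g'(x)
First, find g(4):
g(4) = 2 * 4 + 6 = 14
Next, f'(u) = 2u
And g'(x) = 2
So f'(g(4)) * g'(4)
= 2 * 14 * 2
= 56

56


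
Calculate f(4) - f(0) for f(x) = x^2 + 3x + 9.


Net change = f(b) - f(a)
f(x) = x^2 + 3x + 9
Compute f(4):
f(4) = 1 * 4^2 + 3 * 4 + 9
= 16 + 12 + 9
= 37
Compute f(0):
f(0) = 1 * 0^2 + 3 * 0 + 9
= 0 + 0 + 9
= 9
Net change = 37 - 9 = 28

28


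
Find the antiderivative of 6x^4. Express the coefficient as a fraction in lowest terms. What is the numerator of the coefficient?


Apply the power rule for integration:
integral of ax^n dx = a/(n+1) * x^(n+1) + C
integral of 6x^4 dx
= 6/5 * x^5 + C
The coefficient in lowest terms is 6/5, and its numerator is 6

6


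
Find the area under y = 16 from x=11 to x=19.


The area under a constant function y = 16 is a rectangle.
Width = 19 - 11 = 8
Height = 16
Area = width * height
= 8 * 16
= 128

128


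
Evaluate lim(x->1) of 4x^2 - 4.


Since polynomials are continuous, we use direct substitution.
lim(x->1) of 4x^2 - 4
= 4 * 1^2 + 0 * 1 - 4
= 4 + 0 - 4
= 0

0


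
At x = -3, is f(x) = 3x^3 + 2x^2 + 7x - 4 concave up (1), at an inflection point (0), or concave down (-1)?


Concavity is determined by the sign of f''(x).
f(x) = 3x^3 + 2x^2 + 7x - 4
f'(x) = 9x^2 + 4x + 7
f''(x) = 18x + 4
f''(-3) = 18 * (-3) + 4
= -54 + 4
= -50
Since f''(-3) < 0, the function is concave down (-1)

-1


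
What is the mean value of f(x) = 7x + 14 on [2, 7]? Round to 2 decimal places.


Average value = 1/(b-a) * integral from a to b of f(x) dx
First compute the integral of 7x + 14:
F(x) = (7/2)x^2 + 14x
F(7) = 7/2 * 49 + 14 * 7 = 539/2
F(2) = 7/2 * 4 + 14 * 2 = 42
Integral = 539/2 - 42 = 455/2
Average = (455/2) / (7 - 2) = (455/2) / 5
= 91/2 = 45.50

45.50


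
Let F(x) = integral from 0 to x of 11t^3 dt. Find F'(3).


By the Fundamental Theorem of Calculus (Part 1):
If F(x) = integral from 0 to x of f(t) dt, then F'(x) = f(x)
Here f(t) = 11t^3
So F'(x) = 11x^3
Evaluate at x = 3:
F'(3) = 11 * 3^3
= 11 * 27
= 297

297


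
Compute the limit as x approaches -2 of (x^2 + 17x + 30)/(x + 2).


Direct substitution gives 0/0, so we factor the numerator.
Factor: (x^2 + 17x + 30) = (x + 2)(x + 15)
Cancel the common factor (x + 2):
(x^2 + 17x + 30)/(x + 2) = (x + 15)
Now substitute x = -2:
= (-2) - (-15) = 13

13


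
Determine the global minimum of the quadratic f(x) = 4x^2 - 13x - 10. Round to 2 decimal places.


For a quadratic f(x) = ax^2 + bx + c with a > 0, the minimum is at the vertex.
Vertex x-coordinate: x = -b/(2a)
x = -(-13) / (2 * 4)
x = 13/8
Substitute back to find the minimum value:
f(13/8) = 4 * (13/8)^2 - 13 * (13/8) - 10
= 169/16 - 169/8 - 10
= -329/16 ≈ -20.56

-20.56


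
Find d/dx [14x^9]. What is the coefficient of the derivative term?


We apply the power rule: d/dx [ax^n] = a*n * x^(n-1)
d/dx [14x^9]
= 14 * 9 * x^(9-1)
= 126x^8
The coefficient is 126

126


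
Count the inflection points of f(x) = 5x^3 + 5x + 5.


Inflection points occur where f''(x) = 0 and concavity changes.
f(x) = 5x^3 + 5x + 5
f'(x) = 15x^2 + 5
f''(x) = 30x
Set f''(x) = 0:
30x = 0
x = 0 / 30 = 0
Since f''(x) is linear (degree 1), it changes sign at this point.
Therefore there is exactly 1 inflection point.

1


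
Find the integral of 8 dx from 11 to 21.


The integral of a constant k over [a, b] equals k * (b - a).
integral from 11 to 21 of 8 dx
= 8 * (21 - 11)
= 8 * 10
= 80

80


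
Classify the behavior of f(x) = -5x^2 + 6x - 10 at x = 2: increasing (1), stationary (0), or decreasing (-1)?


Compute f'(x) to determine behavior:
f'(x) = -10x + 6
f'(2) = -10 * 2 + 6
= -20 + 6
= -14
Since f'(2) < 0, the function is decreasing (-1)

-1


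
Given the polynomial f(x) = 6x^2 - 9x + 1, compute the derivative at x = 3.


Differentiate term by term using power and sum rules:
f(x) = 6x^2 - 9x + 1
f'(x) = 12x - 9
Substitute x = 3:
f'(3) = 12 * 3 - 9
= 36 - 9
= 27

27


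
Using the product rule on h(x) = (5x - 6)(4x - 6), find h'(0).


Let u(x) = 5x - 6 and v(x) = 4x - 6
u'(x) = 5
v'(x) = 4
Product rule: h'(x) = u'(x)*v(x) + u(x)*v'(x)
= 5 * (4x - 6) + (5x - 6) * 4
At x = 0:
u(0) = 5 * 0 - 6 = -6
v(0) = 4 * 0 - 6 = -6
h'(0) = 5 * (-6) + (-6) * 4
= -30 - 24
= -54

-54


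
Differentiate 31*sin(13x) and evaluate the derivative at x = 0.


Apply the chain rule to differentiate 31*sin(13x):
d/dx [31*sin(13x)]
= 31 * cos(13x) * d/dx(13x)
= 31 * 13 * cos(13x)
= 403 * cos(13x)
Evaluate at x = 0:
= 403 * cos(0)
= 403 * 1
= 403

403


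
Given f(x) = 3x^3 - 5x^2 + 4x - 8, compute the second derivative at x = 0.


First derivative:
f'(x) = 9x^2 - 10x + 4
Second derivative:
f''(x) = 18x - 10
Substitute x = 0:
f''(0) = 18 * 0 - 10
= 0 - 10
= -10

-10


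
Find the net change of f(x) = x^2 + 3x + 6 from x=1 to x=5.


Net change = f(b) - f(a)
f(x) = x^2 + 3x + 6
Compute f(5):
f(5) = 1 * 5^2 + 3 * 5 + 6
= 25 + 15 + 6
= 46
Compute f(1):
f(1) = 1 * 1^2 + 3 * 1 + 6
= 1 + 3 + 6
= 10
Net change = 46 - 10 = 36

36


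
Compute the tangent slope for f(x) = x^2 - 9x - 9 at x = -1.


The slope of the tangent line equals f'(x) at the point.
f(x) = x^2 - 9x - 9
f'(x) = 2x - 9
At x = -1:
f'(-1) = 2 * (-1) - 9
= -2 - 9
= -11

-11


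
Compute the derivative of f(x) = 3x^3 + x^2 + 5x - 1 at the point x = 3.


Differentiate f(x) = 3x^3 + x^2 + 5x - 1 term by term:
f'(x) = 9x^2 + 2x + 5
Substitute x = 3:
f'(3) = 9 * 3^2 + 2 * 3 + 5
= 81 + 6 + 5
= 92

92


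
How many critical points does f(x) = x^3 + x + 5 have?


Find where f'(x) = 0:
f(x) = x^3 + x + 5
f'(x) = 3x^2 + 1
This is a quadratic in x. Use the discriminant to count real roots.
Discriminant = (0)^2 - 4 * 3 * 1
= 0 - 12
= -12
Since discriminant < 0, f'(x) = 0 has no real solutions.
Number of critical points: 0

0


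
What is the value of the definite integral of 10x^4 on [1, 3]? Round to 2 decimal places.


Find the antiderivative of 10x^4:
F(x) = 10/5 * x^5
Apply the Fundamental Theorem of Calculus:
F(3) - F(1)
= 10/5 * 3^5 - 10/5 * 1^5
= 10/5 * (243 - 1)
= 10/5 * 242
= 484 = 484.00

484.00


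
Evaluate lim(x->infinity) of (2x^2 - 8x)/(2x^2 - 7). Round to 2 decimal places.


For limits at infinity with equal-degree polynomials,
we compare leading coefficients.
Numerator leading term: 2x^2
Denominator leading term: 2x^2
Divide both by x^2:
lim = (2 - 8/x) / (2 - 7/x^2)
As x -> infinity, the 1/x and 1/x^2 terms vanish:
= 2/2 = 1 = 1.00

1.00


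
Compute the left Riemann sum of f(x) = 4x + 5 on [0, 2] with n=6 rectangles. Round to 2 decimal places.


Left Riemann sum uses left endpoints of each subinterval.
Interval: [0, 2], n = 6
dx = (2 - 0) / 6 = 1/3
Left endpoints: [0, 1/3, 2/3, 1, 4/3, 5/3]
f values: [5, 19/3, 23/3, 9, 31/3, 35/3]
Sum = dx * (sum of f values)
= 1/3 * 50
= 50/3 ≈ 16.67

16.67


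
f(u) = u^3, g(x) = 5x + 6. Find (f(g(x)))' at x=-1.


Using the chain rule: (f(g(x)))' = f'(g(x)) * g'(x)
First, find g(-1):
g(-1) = 5 * (-1) + 6 = 1
Next, f'(u) = 3u^2
And g'(x) = 5
So f'(g(-1)) * g'(-1)
= 3 * 1^2 * 5
= 3 * 1 * 5
= 15

15


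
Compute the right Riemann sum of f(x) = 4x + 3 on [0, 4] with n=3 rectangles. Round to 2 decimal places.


Right Riemann sum uses right endpoints of each subinterval.
Interval: [0, 4], n = 3
dx = (4 - 0) / 3 = 4/3
Right endpoints: [4/3, 8/3, 4]
f values: [25/3, 41/3, 19]
Sum = dx * (sum of f values)
= 4/3 * 41
= 164/3 ≈ 54.67

54.67


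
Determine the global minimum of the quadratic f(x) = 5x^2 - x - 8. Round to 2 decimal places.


For a quadratic f(x) = ax^2 + bx + c with a > 0, the minimum is at the vertex.
Vertex x-coordinate: x = -b/(2a)
x = -(-1) / (2 * 5)
x = 1/10
Substitute back to find the minimum value:
f(1/10) = 5 * (1/10)^2 - 1 * (1/10) - 8
= 1/20 - 1/10 - 8
= -161/20 = -8.05

-8.05


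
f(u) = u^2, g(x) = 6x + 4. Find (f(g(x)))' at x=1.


Using the chain rule: (f(g(x)))' = f'(g(x)) * g'(x)
First, find g(1):
g(1) = 6 * 1 + 4 = 10
Next, f'(u) = 2u
And g'(x) = 6
So f'(g(1)) * g'(1)
= 2 * 10 * 6
= 120

120


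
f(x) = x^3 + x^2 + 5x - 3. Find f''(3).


First derivative:
f'(x) = 3x^2 + 2x + 5
Second derivative:
f''(x) = 6x + 2
Substitute x = 3:
f''(3) = 6 * 3 + 2
= 18 + 2
= 20

20


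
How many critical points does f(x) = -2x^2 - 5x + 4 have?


Find where f'(x) = 0:
f'(x) = -4x - 5
Set f'(x) = 0:
-4x - 5 = 0
x = 5 / (-4) = -5/4
This is a linear equation in x, so there is exactly one solution.
Number of critical points: 1

1


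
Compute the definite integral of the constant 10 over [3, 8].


The integral of a constant k over [a, b] equals k * (b - a).
integral from 3 to 8 of 10 dx
= 10 * (8 - 3)
= 10 * 5
= 50

50


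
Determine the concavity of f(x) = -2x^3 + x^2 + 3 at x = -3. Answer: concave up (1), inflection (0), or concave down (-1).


Concavity is determined by the sign of f''(x).
f(x) = -2x^3 + x^2 + 3
f'(x) = -6x^2 + 2x
f''(x) = -12x + 2
f''(-3) = -12 * (-3) + 2
= 36 + 2
= 38
Since f''(-3) > 0, the function is concave up (1)

1


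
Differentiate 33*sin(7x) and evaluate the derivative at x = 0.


Apply the chain rule to differentiate 33*sin(7x):
d/dx [33*sin(7x)]
= 33 * cos(7x) * d/dx(7x)
= 33 * 7 * cos(7x)
= 231 * cos(7x)
Evaluate at x = 0:
= 231 * cos(0)
= 231 * 1
= 231

231


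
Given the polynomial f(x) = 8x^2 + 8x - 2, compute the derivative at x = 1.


Differentiate term by term using power and sum rules:
f(x) = 8x^2 + 8x - 2
f'(x) = 16x + 8
Substitute x = 1:
f'(1) = 16 * 1 + 8
= 16 + 8
= 24

24


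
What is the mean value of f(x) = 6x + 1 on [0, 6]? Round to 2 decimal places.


Average value = 1/(b-a) * integral from a to b of f(x) dx
First compute the integral of 6x + 1:
F(x) = 3x^2 + x
F(6) = 3 * 36 + 1 * 6 = 114
F(0) = 3 * 0 + 1 * 0 = 0
Integral = 114 - 0 = 114
Average = 114 / (6 - 0) = 114 / 6
= 19 = 19.00

19.00


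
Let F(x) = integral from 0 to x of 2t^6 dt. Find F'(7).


By the Fundamental Theorem of Calculus (Part 1):
If F(x) = integral from 0 to x of f(t) dt, then F'(x) = f(x)
Here f(t) = 2t^6
So F'(x) = 2x^6
Evaluate at x = 7:
F'(7) = 2 * 7^6
= 2 * 117649
= 235298

235298
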